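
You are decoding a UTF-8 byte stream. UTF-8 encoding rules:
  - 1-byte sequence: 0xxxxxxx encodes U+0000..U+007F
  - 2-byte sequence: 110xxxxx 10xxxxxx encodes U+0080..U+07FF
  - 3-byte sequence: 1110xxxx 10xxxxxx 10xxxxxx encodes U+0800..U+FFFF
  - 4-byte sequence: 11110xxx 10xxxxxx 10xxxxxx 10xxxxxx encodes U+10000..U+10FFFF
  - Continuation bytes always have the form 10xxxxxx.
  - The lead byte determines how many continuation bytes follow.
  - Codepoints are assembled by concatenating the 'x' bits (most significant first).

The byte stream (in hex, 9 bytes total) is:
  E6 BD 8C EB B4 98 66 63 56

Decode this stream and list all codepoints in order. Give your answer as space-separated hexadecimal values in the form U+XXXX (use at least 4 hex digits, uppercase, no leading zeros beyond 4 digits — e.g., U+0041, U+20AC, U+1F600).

Byte[0]=E6: 3-byte lead, need 2 cont bytes. acc=0x6
Byte[1]=BD: continuation. acc=(acc<<6)|0x3D=0x1BD
Byte[2]=8C: continuation. acc=(acc<<6)|0x0C=0x6F4C
Completed: cp=U+6F4C (starts at byte 0)
Byte[3]=EB: 3-byte lead, need 2 cont bytes. acc=0xB
Byte[4]=B4: continuation. acc=(acc<<6)|0x34=0x2F4
Byte[5]=98: continuation. acc=(acc<<6)|0x18=0xBD18
Completed: cp=U+BD18 (starts at byte 3)
Byte[6]=66: 1-byte ASCII. cp=U+0066
Byte[7]=63: 1-byte ASCII. cp=U+0063
Byte[8]=56: 1-byte ASCII. cp=U+0056

Answer: U+6F4C U+BD18 U+0066 U+0063 U+0056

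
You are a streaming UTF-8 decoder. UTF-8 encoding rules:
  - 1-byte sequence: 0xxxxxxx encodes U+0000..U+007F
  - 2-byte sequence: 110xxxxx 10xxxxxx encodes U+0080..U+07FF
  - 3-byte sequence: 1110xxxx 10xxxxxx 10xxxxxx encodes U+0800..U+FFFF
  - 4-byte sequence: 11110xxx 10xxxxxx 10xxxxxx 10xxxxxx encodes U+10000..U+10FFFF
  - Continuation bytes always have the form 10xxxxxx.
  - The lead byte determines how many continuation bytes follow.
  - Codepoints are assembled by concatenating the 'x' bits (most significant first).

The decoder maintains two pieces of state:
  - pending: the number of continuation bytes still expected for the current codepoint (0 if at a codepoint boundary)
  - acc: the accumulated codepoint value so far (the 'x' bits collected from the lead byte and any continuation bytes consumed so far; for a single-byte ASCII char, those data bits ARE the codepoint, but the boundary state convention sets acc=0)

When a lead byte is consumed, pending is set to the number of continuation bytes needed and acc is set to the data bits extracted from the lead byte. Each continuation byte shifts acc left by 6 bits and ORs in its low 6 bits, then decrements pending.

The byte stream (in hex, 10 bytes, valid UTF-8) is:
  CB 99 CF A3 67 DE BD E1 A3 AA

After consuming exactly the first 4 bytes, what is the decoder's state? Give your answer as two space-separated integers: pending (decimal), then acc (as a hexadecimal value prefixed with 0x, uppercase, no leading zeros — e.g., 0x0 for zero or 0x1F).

Byte[0]=CB: 2-byte lead. pending=1, acc=0xB
Byte[1]=99: continuation. acc=(acc<<6)|0x19=0x2D9, pending=0
Byte[2]=CF: 2-byte lead. pending=1, acc=0xF
Byte[3]=A3: continuation. acc=(acc<<6)|0x23=0x3E3, pending=0

Answer: 0 0x3E3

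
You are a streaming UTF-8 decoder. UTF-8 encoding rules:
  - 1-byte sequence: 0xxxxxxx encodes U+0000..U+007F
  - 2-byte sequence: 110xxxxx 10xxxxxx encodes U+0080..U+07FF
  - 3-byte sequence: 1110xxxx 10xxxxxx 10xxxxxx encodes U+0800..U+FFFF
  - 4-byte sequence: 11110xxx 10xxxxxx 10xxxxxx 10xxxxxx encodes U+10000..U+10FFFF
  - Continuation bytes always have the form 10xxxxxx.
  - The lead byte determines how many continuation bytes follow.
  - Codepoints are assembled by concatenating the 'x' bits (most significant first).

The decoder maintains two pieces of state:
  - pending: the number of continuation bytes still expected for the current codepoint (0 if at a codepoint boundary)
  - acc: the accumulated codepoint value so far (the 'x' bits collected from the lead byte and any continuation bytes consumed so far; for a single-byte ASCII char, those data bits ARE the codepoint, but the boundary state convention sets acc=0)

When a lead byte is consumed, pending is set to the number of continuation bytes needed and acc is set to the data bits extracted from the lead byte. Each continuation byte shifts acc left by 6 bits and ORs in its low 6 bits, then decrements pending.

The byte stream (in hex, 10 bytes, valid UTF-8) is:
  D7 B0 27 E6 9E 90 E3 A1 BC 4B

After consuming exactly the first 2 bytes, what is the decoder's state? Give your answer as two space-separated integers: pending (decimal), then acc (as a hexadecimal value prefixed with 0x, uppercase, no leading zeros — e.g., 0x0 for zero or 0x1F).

Answer: 0 0x5F0

Derivation:
Byte[0]=D7: 2-byte lead. pending=1, acc=0x17
Byte[1]=B0: continuation. acc=(acc<<6)|0x30=0x5F0, pending=0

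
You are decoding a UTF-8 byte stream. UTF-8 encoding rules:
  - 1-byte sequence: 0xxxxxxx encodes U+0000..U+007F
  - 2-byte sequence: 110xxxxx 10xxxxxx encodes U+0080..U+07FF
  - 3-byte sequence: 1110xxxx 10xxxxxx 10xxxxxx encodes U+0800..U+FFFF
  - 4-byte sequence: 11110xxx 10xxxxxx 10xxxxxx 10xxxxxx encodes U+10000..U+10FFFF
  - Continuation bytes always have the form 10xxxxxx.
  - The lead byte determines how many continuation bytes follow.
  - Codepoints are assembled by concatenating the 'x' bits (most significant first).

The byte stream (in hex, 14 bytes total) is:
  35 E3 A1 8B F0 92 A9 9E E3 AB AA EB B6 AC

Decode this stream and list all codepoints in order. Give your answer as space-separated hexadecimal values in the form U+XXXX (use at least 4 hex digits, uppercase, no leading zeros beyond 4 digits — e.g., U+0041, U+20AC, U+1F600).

Answer: U+0035 U+384B U+12A5E U+3AEA U+BDAC

Derivation:
Byte[0]=35: 1-byte ASCII. cp=U+0035
Byte[1]=E3: 3-byte lead, need 2 cont bytes. acc=0x3
Byte[2]=A1: continuation. acc=(acc<<6)|0x21=0xE1
Byte[3]=8B: continuation. acc=(acc<<6)|0x0B=0x384B
Completed: cp=U+384B (starts at byte 1)
Byte[4]=F0: 4-byte lead, need 3 cont bytes. acc=0x0
Byte[5]=92: continuation. acc=(acc<<6)|0x12=0x12
Byte[6]=A9: continuation. acc=(acc<<6)|0x29=0x4A9
Byte[7]=9E: continuation. acc=(acc<<6)|0x1E=0x12A5E
Completed: cp=U+12A5E (starts at byte 4)
Byte[8]=E3: 3-byte lead, need 2 cont bytes. acc=0x3
Byte[9]=AB: continuation. acc=(acc<<6)|0x2B=0xEB
Byte[10]=AA: continuation. acc=(acc<<6)|0x2A=0x3AEA
Completed: cp=U+3AEA (starts at byte 8)
Byte[11]=EB: 3-byte lead, need 2 cont bytes. acc=0xB
Byte[12]=B6: continuation. acc=(acc<<6)|0x36=0x2F6
Byte[13]=AC: continuation. acc=(acc<<6)|0x2C=0xBDAC
Completed: cp=U+BDAC (starts at byte 11)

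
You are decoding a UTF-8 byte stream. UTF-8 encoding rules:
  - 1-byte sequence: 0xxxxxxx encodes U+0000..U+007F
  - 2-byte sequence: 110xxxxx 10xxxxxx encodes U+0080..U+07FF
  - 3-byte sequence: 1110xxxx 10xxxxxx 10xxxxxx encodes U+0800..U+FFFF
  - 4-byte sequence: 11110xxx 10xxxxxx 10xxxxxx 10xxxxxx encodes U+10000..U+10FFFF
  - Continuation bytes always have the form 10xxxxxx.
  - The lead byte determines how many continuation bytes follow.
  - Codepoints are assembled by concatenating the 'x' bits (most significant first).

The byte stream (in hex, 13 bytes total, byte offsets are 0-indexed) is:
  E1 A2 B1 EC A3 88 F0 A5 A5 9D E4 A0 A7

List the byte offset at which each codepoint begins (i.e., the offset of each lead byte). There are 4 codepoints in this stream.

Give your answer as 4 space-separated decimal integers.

Answer: 0 3 6 10

Derivation:
Byte[0]=E1: 3-byte lead, need 2 cont bytes. acc=0x1
Byte[1]=A2: continuation. acc=(acc<<6)|0x22=0x62
Byte[2]=B1: continuation. acc=(acc<<6)|0x31=0x18B1
Completed: cp=U+18B1 (starts at byte 0)
Byte[3]=EC: 3-byte lead, need 2 cont bytes. acc=0xC
Byte[4]=A3: continuation. acc=(acc<<6)|0x23=0x323
Byte[5]=88: continuation. acc=(acc<<6)|0x08=0xC8C8
Completed: cp=U+C8C8 (starts at byte 3)
Byte[6]=F0: 4-byte lead, need 3 cont bytes. acc=0x0
Byte[7]=A5: continuation. acc=(acc<<6)|0x25=0x25
Byte[8]=A5: continuation. acc=(acc<<6)|0x25=0x965
Byte[9]=9D: continuation. acc=(acc<<6)|0x1D=0x2595D
Completed: cp=U+2595D (starts at byte 6)
Byte[10]=E4: 3-byte lead, need 2 cont bytes. acc=0x4
Byte[11]=A0: continuation. acc=(acc<<6)|0x20=0x120
Byte[12]=A7: continuation. acc=(acc<<6)|0x27=0x4827
Completed: cp=U+4827 (starts at byte 10)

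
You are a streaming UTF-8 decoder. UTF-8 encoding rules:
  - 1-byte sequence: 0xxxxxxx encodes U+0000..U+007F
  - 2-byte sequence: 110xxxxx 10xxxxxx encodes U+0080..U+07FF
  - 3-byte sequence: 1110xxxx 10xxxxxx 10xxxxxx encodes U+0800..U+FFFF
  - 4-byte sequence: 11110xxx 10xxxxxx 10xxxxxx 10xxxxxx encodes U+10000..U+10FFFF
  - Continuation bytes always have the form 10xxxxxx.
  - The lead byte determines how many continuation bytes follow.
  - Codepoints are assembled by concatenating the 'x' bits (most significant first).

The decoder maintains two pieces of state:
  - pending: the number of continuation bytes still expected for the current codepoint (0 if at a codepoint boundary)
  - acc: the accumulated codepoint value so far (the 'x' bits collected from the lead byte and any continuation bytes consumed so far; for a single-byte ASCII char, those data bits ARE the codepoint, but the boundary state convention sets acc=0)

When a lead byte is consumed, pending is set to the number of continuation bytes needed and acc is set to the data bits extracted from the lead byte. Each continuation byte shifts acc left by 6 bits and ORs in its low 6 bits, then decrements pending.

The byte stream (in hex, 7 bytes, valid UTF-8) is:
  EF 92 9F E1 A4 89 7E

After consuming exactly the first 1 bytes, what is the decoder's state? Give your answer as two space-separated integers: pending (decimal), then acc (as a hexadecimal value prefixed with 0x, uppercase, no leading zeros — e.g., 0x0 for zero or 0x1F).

Answer: 2 0xF

Derivation:
Byte[0]=EF: 3-byte lead. pending=2, acc=0xF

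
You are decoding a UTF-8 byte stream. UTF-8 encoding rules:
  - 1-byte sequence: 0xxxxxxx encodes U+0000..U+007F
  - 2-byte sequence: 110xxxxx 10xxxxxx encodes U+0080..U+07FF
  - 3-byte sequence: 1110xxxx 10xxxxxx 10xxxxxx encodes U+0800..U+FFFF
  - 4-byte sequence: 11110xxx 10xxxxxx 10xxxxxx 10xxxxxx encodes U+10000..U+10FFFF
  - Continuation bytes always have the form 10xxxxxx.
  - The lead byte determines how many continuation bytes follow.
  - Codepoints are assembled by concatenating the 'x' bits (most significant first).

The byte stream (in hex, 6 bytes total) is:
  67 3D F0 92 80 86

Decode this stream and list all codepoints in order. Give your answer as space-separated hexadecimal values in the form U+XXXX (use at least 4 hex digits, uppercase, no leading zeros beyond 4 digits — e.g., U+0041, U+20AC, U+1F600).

Byte[0]=67: 1-byte ASCII. cp=U+0067
Byte[1]=3D: 1-byte ASCII. cp=U+003D
Byte[2]=F0: 4-byte lead, need 3 cont bytes. acc=0x0
Byte[3]=92: continuation. acc=(acc<<6)|0x12=0x12
Byte[4]=80: continuation. acc=(acc<<6)|0x00=0x480
Byte[5]=86: continuation. acc=(acc<<6)|0x06=0x12006
Completed: cp=U+12006 (starts at byte 2)

Answer: U+0067 U+003D U+12006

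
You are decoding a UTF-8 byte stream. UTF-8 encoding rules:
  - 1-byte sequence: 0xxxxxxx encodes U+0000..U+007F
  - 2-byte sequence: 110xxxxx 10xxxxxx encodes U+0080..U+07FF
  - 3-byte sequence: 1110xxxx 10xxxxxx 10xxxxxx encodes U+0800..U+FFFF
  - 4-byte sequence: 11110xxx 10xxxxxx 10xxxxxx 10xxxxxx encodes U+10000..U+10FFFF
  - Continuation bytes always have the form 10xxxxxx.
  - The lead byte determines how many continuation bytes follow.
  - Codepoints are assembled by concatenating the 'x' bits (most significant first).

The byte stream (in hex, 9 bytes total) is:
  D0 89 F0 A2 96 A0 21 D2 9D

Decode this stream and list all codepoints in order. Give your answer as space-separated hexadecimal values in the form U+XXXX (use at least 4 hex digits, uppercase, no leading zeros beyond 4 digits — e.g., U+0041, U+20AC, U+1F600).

Byte[0]=D0: 2-byte lead, need 1 cont bytes. acc=0x10
Byte[1]=89: continuation. acc=(acc<<6)|0x09=0x409
Completed: cp=U+0409 (starts at byte 0)
Byte[2]=F0: 4-byte lead, need 3 cont bytes. acc=0x0
Byte[3]=A2: continuation. acc=(acc<<6)|0x22=0x22
Byte[4]=96: continuation. acc=(acc<<6)|0x16=0x896
Byte[5]=A0: continuation. acc=(acc<<6)|0x20=0x225A0
Completed: cp=U+225A0 (starts at byte 2)
Byte[6]=21: 1-byte ASCII. cp=U+0021
Byte[7]=D2: 2-byte lead, need 1 cont bytes. acc=0x12
Byte[8]=9D: continuation. acc=(acc<<6)|0x1D=0x49D
Completed: cp=U+049D (starts at byte 7)

Answer: U+0409 U+225A0 U+0021 U+049D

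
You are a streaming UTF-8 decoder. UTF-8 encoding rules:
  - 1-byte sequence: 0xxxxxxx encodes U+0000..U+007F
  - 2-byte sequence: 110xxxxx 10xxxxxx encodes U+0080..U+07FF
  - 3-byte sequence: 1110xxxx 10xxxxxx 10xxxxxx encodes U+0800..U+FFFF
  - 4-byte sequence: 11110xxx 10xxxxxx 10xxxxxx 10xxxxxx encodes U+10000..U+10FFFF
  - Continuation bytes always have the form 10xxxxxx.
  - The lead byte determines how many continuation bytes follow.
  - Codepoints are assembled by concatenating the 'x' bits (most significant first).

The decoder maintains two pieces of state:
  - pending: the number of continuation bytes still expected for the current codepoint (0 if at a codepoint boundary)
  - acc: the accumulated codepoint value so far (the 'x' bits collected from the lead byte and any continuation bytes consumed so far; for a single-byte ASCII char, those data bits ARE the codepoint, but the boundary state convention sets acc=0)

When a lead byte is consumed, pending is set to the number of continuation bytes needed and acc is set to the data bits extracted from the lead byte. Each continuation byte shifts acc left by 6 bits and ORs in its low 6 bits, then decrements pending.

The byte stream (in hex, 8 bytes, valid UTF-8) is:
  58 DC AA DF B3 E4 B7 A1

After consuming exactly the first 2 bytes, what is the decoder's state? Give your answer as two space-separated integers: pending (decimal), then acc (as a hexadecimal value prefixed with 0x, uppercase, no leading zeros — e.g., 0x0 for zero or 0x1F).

Byte[0]=58: 1-byte. pending=0, acc=0x0
Byte[1]=DC: 2-byte lead. pending=1, acc=0x1C

Answer: 1 0x1C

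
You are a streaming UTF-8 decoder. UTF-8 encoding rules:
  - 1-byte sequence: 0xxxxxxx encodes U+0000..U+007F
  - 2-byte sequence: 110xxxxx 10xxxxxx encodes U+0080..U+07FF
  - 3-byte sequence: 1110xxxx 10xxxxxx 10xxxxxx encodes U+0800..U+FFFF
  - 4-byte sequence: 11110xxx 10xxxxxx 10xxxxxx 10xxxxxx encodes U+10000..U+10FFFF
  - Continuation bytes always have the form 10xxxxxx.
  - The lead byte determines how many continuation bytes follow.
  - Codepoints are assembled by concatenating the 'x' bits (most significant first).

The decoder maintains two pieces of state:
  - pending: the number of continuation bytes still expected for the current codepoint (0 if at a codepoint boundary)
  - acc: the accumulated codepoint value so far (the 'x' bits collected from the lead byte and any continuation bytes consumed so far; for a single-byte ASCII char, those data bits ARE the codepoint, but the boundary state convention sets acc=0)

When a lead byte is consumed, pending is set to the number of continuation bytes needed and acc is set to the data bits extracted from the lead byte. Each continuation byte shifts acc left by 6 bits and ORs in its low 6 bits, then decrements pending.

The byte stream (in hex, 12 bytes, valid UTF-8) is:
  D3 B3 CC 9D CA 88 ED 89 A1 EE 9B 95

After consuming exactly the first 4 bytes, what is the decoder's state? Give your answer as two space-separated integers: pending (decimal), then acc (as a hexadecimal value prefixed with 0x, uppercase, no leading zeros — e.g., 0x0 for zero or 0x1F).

Answer: 0 0x31D

Derivation:
Byte[0]=D3: 2-byte lead. pending=1, acc=0x13
Byte[1]=B3: continuation. acc=(acc<<6)|0x33=0x4F3, pending=0
Byte[2]=CC: 2-byte lead. pending=1, acc=0xC
Byte[3]=9D: continuation. acc=(acc<<6)|0x1D=0x31D, pending=0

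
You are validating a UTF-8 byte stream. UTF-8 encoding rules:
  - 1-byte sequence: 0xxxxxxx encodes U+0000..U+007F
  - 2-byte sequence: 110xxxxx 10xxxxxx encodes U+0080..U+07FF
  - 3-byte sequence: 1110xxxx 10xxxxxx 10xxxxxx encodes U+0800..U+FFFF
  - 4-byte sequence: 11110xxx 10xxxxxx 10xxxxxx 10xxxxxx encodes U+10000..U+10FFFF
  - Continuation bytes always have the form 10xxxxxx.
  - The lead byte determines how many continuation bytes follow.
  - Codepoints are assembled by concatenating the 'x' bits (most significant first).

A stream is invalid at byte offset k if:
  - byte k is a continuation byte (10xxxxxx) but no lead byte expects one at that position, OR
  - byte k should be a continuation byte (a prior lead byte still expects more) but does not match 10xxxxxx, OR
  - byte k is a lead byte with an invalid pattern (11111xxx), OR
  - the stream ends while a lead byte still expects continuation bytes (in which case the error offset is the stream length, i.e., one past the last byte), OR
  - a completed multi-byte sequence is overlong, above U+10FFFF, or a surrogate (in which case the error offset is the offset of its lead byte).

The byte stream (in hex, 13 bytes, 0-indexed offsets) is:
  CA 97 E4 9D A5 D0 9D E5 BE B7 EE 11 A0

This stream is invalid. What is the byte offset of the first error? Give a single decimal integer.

Answer: 11

Derivation:
Byte[0]=CA: 2-byte lead, need 1 cont bytes. acc=0xA
Byte[1]=97: continuation. acc=(acc<<6)|0x17=0x297
Completed: cp=U+0297 (starts at byte 0)
Byte[2]=E4: 3-byte lead, need 2 cont bytes. acc=0x4
Byte[3]=9D: continuation. acc=(acc<<6)|0x1D=0x11D
Byte[4]=A5: continuation. acc=(acc<<6)|0x25=0x4765
Completed: cp=U+4765 (starts at byte 2)
Byte[5]=D0: 2-byte lead, need 1 cont bytes. acc=0x10
Byte[6]=9D: continuation. acc=(acc<<6)|0x1D=0x41D
Completed: cp=U+041D (starts at byte 5)
Byte[7]=E5: 3-byte lead, need 2 cont bytes. acc=0x5
Byte[8]=BE: continuation. acc=(acc<<6)|0x3E=0x17E
Byte[9]=B7: continuation. acc=(acc<<6)|0x37=0x5FB7
Completed: cp=U+5FB7 (starts at byte 7)
Byte[10]=EE: 3-byte lead, need 2 cont bytes. acc=0xE
Byte[11]=11: expected 10xxxxxx continuation. INVALID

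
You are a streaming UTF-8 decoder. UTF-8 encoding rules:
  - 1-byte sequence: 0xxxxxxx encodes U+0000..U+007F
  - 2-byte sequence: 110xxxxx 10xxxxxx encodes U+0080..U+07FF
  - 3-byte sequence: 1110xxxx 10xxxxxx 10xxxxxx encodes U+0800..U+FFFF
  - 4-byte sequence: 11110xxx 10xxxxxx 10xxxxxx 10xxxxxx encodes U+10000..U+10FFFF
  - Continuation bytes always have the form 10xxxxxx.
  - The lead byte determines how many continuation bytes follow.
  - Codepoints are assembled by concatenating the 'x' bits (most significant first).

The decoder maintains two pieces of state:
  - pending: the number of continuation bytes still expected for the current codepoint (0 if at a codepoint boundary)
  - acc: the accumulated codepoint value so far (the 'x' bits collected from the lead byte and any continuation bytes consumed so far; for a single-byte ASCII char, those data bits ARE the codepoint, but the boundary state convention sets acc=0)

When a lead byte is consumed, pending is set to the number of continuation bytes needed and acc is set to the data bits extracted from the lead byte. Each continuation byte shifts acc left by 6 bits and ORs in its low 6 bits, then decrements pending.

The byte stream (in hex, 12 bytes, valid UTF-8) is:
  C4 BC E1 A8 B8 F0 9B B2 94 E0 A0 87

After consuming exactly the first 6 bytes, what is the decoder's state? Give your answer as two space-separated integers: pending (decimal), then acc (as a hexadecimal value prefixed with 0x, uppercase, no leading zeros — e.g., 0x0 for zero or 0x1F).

Byte[0]=C4: 2-byte lead. pending=1, acc=0x4
Byte[1]=BC: continuation. acc=(acc<<6)|0x3C=0x13C, pending=0
Byte[2]=E1: 3-byte lead. pending=2, acc=0x1
Byte[3]=A8: continuation. acc=(acc<<6)|0x28=0x68, pending=1
Byte[4]=B8: continuation. acc=(acc<<6)|0x38=0x1A38, pending=0
Byte[5]=F0: 4-byte lead. pending=3, acc=0x0

Answer: 3 0x0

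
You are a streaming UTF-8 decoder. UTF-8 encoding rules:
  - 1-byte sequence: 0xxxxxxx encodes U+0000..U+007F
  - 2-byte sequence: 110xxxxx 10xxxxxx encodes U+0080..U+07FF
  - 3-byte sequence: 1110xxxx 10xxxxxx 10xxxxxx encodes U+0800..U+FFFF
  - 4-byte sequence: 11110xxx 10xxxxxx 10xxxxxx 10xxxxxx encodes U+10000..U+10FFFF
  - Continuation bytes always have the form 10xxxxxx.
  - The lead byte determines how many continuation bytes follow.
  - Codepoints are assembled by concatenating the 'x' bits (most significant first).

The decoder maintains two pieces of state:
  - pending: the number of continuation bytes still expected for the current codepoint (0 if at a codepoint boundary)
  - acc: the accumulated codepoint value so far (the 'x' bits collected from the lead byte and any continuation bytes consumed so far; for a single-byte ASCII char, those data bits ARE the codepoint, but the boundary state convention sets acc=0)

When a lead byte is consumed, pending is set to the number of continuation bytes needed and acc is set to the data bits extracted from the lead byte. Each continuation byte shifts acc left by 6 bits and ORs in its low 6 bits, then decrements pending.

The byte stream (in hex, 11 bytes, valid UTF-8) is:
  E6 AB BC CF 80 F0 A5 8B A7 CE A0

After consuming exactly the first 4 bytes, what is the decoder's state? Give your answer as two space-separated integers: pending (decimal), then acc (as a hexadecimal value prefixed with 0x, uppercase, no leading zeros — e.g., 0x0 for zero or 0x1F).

Answer: 1 0xF

Derivation:
Byte[0]=E6: 3-byte lead. pending=2, acc=0x6
Byte[1]=AB: continuation. acc=(acc<<6)|0x2B=0x1AB, pending=1
Byte[2]=BC: continuation. acc=(acc<<6)|0x3C=0x6AFC, pending=0
Byte[3]=CF: 2-byte lead. pending=1, acc=0xF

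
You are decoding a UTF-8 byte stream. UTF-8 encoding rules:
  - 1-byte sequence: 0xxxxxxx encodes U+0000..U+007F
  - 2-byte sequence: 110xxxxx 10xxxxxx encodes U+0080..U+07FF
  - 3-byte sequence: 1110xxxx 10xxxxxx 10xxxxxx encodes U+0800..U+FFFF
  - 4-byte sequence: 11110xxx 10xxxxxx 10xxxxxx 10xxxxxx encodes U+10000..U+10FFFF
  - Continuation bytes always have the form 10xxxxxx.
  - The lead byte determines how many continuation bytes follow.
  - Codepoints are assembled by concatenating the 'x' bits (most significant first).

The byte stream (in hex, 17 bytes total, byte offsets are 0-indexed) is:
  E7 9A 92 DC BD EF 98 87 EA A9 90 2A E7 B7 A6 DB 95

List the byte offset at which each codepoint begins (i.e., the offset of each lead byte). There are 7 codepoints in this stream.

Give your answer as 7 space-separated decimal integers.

Byte[0]=E7: 3-byte lead, need 2 cont bytes. acc=0x7
Byte[1]=9A: continuation. acc=(acc<<6)|0x1A=0x1DA
Byte[2]=92: continuation. acc=(acc<<6)|0x12=0x7692
Completed: cp=U+7692 (starts at byte 0)
Byte[3]=DC: 2-byte lead, need 1 cont bytes. acc=0x1C
Byte[4]=BD: continuation. acc=(acc<<6)|0x3D=0x73D
Completed: cp=U+073D (starts at byte 3)
Byte[5]=EF: 3-byte lead, need 2 cont bytes. acc=0xF
Byte[6]=98: continuation. acc=(acc<<6)|0x18=0x3D8
Byte[7]=87: continuation. acc=(acc<<6)|0x07=0xF607
Completed: cp=U+F607 (starts at byte 5)
Byte[8]=EA: 3-byte lead, need 2 cont bytes. acc=0xA
Byte[9]=A9: continuation. acc=(acc<<6)|0x29=0x2A9
Byte[10]=90: continuation. acc=(acc<<6)|0x10=0xAA50
Completed: cp=U+AA50 (starts at byte 8)
Byte[11]=2A: 1-byte ASCII. cp=U+002A
Byte[12]=E7: 3-byte lead, need 2 cont bytes. acc=0x7
Byte[13]=B7: continuation. acc=(acc<<6)|0x37=0x1F7
Byte[14]=A6: continuation. acc=(acc<<6)|0x26=0x7DE6
Completed: cp=U+7DE6 (starts at byte 12)
Byte[15]=DB: 2-byte lead, need 1 cont bytes. acc=0x1B
Byte[16]=95: continuation. acc=(acc<<6)|0x15=0x6D5
Completed: cp=U+06D5 (starts at byte 15)

Answer: 0 3 5 8 11 12 15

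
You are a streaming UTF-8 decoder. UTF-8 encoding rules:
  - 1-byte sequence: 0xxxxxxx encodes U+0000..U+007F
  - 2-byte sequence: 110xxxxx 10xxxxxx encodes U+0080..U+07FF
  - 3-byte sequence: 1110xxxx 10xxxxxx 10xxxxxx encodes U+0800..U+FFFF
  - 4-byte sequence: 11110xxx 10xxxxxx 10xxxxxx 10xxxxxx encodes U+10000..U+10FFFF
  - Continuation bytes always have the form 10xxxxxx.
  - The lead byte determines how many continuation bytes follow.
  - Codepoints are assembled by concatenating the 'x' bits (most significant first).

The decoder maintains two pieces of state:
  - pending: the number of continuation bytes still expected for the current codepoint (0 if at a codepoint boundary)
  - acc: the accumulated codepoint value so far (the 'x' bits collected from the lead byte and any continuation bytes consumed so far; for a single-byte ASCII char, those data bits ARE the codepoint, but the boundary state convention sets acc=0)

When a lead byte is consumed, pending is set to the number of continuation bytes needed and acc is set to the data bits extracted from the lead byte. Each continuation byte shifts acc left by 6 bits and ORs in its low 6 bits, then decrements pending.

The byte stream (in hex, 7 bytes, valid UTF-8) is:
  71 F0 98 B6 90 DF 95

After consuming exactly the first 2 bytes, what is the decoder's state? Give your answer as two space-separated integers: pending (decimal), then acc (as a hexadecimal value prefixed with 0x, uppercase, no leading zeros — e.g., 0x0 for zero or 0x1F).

Answer: 3 0x0

Derivation:
Byte[0]=71: 1-byte. pending=0, acc=0x0
Byte[1]=F0: 4-byte lead. pending=3, acc=0x0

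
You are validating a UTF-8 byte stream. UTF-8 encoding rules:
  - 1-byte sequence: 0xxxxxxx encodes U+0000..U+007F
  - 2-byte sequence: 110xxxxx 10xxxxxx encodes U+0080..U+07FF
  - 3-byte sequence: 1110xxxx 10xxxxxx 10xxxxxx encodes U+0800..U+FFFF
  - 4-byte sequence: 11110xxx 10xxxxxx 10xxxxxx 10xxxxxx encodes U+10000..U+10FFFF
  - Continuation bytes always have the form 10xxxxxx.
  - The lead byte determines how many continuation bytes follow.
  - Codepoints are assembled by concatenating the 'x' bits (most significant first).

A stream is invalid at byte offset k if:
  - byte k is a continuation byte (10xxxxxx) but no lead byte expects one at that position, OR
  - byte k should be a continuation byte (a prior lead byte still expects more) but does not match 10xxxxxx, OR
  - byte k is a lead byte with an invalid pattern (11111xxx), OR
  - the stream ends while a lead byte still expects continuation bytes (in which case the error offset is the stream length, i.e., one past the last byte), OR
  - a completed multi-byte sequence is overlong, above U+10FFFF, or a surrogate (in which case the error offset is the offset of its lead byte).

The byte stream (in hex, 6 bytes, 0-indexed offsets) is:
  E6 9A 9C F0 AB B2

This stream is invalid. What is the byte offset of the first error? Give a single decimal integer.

Byte[0]=E6: 3-byte lead, need 2 cont bytes. acc=0x6
Byte[1]=9A: continuation. acc=(acc<<6)|0x1A=0x19A
Byte[2]=9C: continuation. acc=(acc<<6)|0x1C=0x669C
Completed: cp=U+669C (starts at byte 0)
Byte[3]=F0: 4-byte lead, need 3 cont bytes. acc=0x0
Byte[4]=AB: continuation. acc=(acc<<6)|0x2B=0x2B
Byte[5]=B2: continuation. acc=(acc<<6)|0x32=0xAF2
Byte[6]: stream ended, expected continuation. INVALID

Answer: 6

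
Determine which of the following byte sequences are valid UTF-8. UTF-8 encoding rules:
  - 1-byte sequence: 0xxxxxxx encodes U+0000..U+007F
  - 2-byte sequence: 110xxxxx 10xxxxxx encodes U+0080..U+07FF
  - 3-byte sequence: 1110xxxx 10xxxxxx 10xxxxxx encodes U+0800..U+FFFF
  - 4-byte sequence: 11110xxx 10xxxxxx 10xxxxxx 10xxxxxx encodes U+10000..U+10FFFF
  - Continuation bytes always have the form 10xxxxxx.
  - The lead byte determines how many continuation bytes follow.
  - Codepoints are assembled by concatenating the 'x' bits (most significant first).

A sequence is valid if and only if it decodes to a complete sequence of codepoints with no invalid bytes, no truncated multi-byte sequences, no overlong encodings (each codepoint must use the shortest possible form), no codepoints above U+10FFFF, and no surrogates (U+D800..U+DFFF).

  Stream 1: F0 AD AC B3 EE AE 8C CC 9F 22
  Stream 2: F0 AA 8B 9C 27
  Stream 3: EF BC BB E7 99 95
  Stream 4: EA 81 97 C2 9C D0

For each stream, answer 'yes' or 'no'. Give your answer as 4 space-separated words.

Answer: yes yes yes no

Derivation:
Stream 1: decodes cleanly. VALID
Stream 2: decodes cleanly. VALID
Stream 3: decodes cleanly. VALID
Stream 4: error at byte offset 6. INVALID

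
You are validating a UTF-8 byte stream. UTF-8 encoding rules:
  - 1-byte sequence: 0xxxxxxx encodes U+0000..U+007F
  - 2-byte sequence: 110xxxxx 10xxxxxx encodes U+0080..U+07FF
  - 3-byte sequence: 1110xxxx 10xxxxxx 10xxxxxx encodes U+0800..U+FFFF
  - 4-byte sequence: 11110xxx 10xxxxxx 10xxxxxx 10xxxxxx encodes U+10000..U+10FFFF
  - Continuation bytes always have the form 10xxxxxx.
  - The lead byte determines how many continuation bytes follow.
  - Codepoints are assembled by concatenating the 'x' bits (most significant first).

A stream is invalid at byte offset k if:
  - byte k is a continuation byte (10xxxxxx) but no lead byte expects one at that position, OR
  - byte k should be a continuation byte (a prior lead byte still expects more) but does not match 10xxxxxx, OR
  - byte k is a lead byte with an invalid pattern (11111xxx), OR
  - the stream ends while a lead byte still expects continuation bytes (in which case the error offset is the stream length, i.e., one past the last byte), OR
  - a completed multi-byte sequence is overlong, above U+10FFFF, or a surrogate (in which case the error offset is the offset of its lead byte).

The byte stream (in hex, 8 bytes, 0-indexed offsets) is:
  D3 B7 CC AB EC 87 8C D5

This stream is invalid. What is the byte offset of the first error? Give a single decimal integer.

Byte[0]=D3: 2-byte lead, need 1 cont bytes. acc=0x13
Byte[1]=B7: continuation. acc=(acc<<6)|0x37=0x4F7
Completed: cp=U+04F7 (starts at byte 0)
Byte[2]=CC: 2-byte lead, need 1 cont bytes. acc=0xC
Byte[3]=AB: continuation. acc=(acc<<6)|0x2B=0x32B
Completed: cp=U+032B (starts at byte 2)
Byte[4]=EC: 3-byte lead, need 2 cont bytes. acc=0xC
Byte[5]=87: continuation. acc=(acc<<6)|0x07=0x307
Byte[6]=8C: continuation. acc=(acc<<6)|0x0C=0xC1CC
Completed: cp=U+C1CC (starts at byte 4)
Byte[7]=D5: 2-byte lead, need 1 cont bytes. acc=0x15
Byte[8]: stream ended, expected continuation. INVALID

Answer: 8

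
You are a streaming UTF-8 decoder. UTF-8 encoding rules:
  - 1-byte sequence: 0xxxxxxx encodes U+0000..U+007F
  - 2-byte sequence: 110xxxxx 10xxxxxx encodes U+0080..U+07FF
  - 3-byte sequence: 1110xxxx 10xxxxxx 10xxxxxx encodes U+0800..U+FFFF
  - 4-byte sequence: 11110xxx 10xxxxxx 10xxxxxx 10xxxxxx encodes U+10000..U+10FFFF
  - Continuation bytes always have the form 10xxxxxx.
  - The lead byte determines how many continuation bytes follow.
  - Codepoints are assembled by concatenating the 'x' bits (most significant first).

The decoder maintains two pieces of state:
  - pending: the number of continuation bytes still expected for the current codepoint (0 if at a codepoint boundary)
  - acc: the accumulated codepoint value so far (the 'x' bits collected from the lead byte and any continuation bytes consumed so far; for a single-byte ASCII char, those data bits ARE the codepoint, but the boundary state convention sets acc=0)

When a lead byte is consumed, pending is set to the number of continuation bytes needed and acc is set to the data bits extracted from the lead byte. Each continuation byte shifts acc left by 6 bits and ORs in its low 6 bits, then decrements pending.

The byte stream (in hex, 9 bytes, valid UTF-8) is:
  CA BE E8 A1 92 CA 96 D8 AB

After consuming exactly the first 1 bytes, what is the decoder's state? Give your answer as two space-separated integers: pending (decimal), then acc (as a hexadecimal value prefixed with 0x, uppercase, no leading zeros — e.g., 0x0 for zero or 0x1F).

Answer: 1 0xA

Derivation:
Byte[0]=CA: 2-byte lead. pending=1, acc=0xA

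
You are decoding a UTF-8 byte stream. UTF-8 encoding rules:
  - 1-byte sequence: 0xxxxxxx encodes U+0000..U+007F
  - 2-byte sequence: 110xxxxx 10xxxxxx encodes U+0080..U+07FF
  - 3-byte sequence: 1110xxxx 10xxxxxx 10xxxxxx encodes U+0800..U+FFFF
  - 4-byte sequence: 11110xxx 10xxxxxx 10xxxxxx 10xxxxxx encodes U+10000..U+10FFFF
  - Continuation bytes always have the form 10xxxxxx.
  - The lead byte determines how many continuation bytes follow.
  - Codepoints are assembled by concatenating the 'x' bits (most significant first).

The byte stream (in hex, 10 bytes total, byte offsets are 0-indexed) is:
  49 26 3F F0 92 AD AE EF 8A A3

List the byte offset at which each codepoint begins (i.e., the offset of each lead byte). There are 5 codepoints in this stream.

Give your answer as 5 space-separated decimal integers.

Byte[0]=49: 1-byte ASCII. cp=U+0049
Byte[1]=26: 1-byte ASCII. cp=U+0026
Byte[2]=3F: 1-byte ASCII. cp=U+003F
Byte[3]=F0: 4-byte lead, need 3 cont bytes. acc=0x0
Byte[4]=92: continuation. acc=(acc<<6)|0x12=0x12
Byte[5]=AD: continuation. acc=(acc<<6)|0x2D=0x4AD
Byte[6]=AE: continuation. acc=(acc<<6)|0x2E=0x12B6E
Completed: cp=U+12B6E (starts at byte 3)
Byte[7]=EF: 3-byte lead, need 2 cont bytes. acc=0xF
Byte[8]=8A: continuation. acc=(acc<<6)|0x0A=0x3CA
Byte[9]=A3: continuation. acc=(acc<<6)|0x23=0xF2A3
Completed: cp=U+F2A3 (starts at byte 7)

Answer: 0 1 2 3 7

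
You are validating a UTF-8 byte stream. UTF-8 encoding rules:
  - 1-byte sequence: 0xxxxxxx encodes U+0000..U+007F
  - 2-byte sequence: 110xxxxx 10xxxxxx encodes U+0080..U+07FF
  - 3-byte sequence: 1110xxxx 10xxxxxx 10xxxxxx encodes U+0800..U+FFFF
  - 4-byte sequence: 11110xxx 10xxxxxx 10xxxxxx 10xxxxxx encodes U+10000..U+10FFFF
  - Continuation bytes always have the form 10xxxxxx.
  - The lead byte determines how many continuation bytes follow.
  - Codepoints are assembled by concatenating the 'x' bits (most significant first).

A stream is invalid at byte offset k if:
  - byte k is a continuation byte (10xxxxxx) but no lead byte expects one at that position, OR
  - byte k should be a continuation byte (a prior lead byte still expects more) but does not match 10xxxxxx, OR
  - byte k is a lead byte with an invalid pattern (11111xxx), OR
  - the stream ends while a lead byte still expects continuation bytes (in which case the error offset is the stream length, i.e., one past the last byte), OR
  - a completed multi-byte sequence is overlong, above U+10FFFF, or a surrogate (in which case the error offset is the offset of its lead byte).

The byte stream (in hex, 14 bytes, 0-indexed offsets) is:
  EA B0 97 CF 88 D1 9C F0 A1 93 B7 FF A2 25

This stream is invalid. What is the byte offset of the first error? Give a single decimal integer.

Byte[0]=EA: 3-byte lead, need 2 cont bytes. acc=0xA
Byte[1]=B0: continuation. acc=(acc<<6)|0x30=0x2B0
Byte[2]=97: continuation. acc=(acc<<6)|0x17=0xAC17
Completed: cp=U+AC17 (starts at byte 0)
Byte[3]=CF: 2-byte lead, need 1 cont bytes. acc=0xF
Byte[4]=88: continuation. acc=(acc<<6)|0x08=0x3C8
Completed: cp=U+03C8 (starts at byte 3)
Byte[5]=D1: 2-byte lead, need 1 cont bytes. acc=0x11
Byte[6]=9C: continuation. acc=(acc<<6)|0x1C=0x45C
Completed: cp=U+045C (starts at byte 5)
Byte[7]=F0: 4-byte lead, need 3 cont bytes. acc=0x0
Byte[8]=A1: continuation. acc=(acc<<6)|0x21=0x21
Byte[9]=93: continuation. acc=(acc<<6)|0x13=0x853
Byte[10]=B7: continuation. acc=(acc<<6)|0x37=0x214F7
Completed: cp=U+214F7 (starts at byte 7)
Byte[11]=FF: INVALID lead byte (not 0xxx/110x/1110/11110)

Answer: 11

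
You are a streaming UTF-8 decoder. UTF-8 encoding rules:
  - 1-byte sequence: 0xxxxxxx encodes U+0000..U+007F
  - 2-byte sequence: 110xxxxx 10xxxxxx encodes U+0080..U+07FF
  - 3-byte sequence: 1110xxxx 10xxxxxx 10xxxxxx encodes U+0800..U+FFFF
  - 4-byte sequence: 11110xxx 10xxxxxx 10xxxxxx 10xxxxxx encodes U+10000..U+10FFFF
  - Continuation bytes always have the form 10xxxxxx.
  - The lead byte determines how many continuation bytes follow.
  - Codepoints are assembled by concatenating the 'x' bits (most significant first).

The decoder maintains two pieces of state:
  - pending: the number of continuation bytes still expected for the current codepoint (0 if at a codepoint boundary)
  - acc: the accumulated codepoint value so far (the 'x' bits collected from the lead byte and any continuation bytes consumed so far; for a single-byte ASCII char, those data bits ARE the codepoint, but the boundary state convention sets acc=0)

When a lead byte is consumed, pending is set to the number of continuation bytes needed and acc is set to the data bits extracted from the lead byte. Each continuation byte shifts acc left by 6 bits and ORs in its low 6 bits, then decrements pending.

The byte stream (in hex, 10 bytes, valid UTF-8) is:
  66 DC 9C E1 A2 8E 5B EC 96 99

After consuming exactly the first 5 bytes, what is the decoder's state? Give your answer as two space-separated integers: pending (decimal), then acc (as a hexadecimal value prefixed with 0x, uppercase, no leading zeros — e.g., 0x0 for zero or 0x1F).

Byte[0]=66: 1-byte. pending=0, acc=0x0
Byte[1]=DC: 2-byte lead. pending=1, acc=0x1C
Byte[2]=9C: continuation. acc=(acc<<6)|0x1C=0x71C, pending=0
Byte[3]=E1: 3-byte lead. pending=2, acc=0x1
Byte[4]=A2: continuation. acc=(acc<<6)|0x22=0x62, pending=1

Answer: 1 0x62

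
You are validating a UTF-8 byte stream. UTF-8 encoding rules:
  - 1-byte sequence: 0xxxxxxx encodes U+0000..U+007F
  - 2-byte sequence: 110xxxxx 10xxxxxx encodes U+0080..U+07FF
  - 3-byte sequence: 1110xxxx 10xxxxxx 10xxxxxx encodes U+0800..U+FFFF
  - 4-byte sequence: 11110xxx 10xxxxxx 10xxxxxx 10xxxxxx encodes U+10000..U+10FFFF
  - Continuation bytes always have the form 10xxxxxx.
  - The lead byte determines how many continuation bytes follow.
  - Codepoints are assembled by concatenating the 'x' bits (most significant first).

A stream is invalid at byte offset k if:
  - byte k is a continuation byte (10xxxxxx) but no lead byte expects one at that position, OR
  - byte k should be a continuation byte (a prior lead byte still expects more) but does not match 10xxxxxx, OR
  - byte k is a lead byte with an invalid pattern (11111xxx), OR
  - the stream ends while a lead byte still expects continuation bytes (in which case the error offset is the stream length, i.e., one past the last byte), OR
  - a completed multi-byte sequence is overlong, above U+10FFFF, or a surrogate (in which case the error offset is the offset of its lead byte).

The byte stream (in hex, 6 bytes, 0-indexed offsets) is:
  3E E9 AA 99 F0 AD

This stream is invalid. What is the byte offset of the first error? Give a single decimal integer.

Byte[0]=3E: 1-byte ASCII. cp=U+003E
Byte[1]=E9: 3-byte lead, need 2 cont bytes. acc=0x9
Byte[2]=AA: continuation. acc=(acc<<6)|0x2A=0x26A
Byte[3]=99: continuation. acc=(acc<<6)|0x19=0x9A99
Completed: cp=U+9A99 (starts at byte 1)
Byte[4]=F0: 4-byte lead, need 3 cont bytes. acc=0x0
Byte[5]=AD: continuation. acc=(acc<<6)|0x2D=0x2D
Byte[6]: stream ended, expected continuation. INVALID

Answer: 6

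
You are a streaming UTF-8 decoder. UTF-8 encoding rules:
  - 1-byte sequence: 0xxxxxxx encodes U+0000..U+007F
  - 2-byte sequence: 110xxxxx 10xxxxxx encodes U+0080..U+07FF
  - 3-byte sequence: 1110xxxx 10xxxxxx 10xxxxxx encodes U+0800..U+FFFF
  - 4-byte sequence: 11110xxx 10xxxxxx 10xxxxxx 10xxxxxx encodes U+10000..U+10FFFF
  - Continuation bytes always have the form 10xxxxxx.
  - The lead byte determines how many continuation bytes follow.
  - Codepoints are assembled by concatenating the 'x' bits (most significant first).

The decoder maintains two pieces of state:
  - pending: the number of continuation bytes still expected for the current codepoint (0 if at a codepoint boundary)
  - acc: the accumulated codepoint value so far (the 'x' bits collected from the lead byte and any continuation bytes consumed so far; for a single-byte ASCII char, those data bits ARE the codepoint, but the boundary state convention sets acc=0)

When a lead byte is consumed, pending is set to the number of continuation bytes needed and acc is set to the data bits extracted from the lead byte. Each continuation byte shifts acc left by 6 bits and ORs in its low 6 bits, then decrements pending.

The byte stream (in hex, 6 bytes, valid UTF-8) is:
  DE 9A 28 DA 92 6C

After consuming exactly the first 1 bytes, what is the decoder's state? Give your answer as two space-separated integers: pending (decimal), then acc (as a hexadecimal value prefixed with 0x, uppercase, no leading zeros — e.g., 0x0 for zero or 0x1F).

Byte[0]=DE: 2-byte lead. pending=1, acc=0x1E

Answer: 1 0x1E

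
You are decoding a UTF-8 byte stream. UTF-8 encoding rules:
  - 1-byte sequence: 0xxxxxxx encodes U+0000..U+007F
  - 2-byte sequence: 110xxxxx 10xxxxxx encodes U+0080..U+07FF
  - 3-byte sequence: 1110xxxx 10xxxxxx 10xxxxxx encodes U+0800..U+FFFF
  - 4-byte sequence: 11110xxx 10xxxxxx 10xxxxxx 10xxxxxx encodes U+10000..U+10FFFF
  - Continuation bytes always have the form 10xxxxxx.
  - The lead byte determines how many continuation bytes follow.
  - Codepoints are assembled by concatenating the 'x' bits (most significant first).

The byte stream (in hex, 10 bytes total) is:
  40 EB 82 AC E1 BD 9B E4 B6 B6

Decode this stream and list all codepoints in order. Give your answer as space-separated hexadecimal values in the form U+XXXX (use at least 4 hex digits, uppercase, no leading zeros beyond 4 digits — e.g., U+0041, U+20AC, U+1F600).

Answer: U+0040 U+B0AC U+1F5B U+4DB6

Derivation:
Byte[0]=40: 1-byte ASCII. cp=U+0040
Byte[1]=EB: 3-byte lead, need 2 cont bytes. acc=0xB
Byte[2]=82: continuation. acc=(acc<<6)|0x02=0x2C2
Byte[3]=AC: continuation. acc=(acc<<6)|0x2C=0xB0AC
Completed: cp=U+B0AC (starts at byte 1)
Byte[4]=E1: 3-byte lead, need 2 cont bytes. acc=0x1
Byte[5]=BD: continuation. acc=(acc<<6)|0x3D=0x7D
Byte[6]=9B: continuation. acc=(acc<<6)|0x1B=0x1F5B
Completed: cp=U+1F5B (starts at byte 4)
Byte[7]=E4: 3-byte lead, need 2 cont bytes. acc=0x4
Byte[8]=B6: continuation. acc=(acc<<6)|0x36=0x136
Byte[9]=B6: continuation. acc=(acc<<6)|0x36=0x4DB6
Completed: cp=U+4DB6 (starts at byte 7)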